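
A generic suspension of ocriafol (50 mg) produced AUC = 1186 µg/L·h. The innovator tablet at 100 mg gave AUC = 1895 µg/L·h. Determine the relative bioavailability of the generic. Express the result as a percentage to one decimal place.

F_rel = (AUC_test/D_test) / (AUC_ref/D_ref)
      = (1186/50) / (1895/100)
      = 23.72 / 18.95 = 1.2517 = 125.17%

F_rel = 125.2%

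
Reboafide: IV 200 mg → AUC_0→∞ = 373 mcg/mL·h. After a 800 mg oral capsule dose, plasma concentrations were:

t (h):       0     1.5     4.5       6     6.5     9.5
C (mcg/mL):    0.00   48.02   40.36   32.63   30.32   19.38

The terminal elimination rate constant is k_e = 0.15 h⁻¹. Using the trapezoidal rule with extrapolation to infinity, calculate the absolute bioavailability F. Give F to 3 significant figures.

F = 0.297

Trapezoidal AUC_0→9.5 (oral capsule):
  [0→1.5]: (0.00+48.02)/2 × 1.5 = 36.015
  [1.5→4.5]: (48.02+40.36)/2 × 3 = 132.57
  [4.5→6]: (40.36+32.63)/2 × 1.5 = 54.7425
  [6→6.5]: (32.63+30.32)/2 × 0.5 = 15.7375
  [6.5→9.5]: (30.32+19.38)/2 × 3 = 74.55
  Sum = 313.615 mcg/mL·h
Tail: C_last/k_e = 19.38/0.15 = 129.200
AUC_0→∞ (oral capsule) = 313.615 + 129.200 = 442.815 mcg/mL·h
F = (AUC_ev/D_ev)/(AUC_iv/D_iv) = (442.815/800)/(373/200) = 0.55351875/1.865 = 0.2968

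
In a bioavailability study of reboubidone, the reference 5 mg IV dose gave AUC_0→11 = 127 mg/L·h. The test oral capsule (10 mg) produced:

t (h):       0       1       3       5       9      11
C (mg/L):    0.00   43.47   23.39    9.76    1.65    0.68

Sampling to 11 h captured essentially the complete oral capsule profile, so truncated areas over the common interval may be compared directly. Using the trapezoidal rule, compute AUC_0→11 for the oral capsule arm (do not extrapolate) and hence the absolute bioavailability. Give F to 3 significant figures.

Trapezoidal AUC_0→11 (oral capsule):
  [0→1]: (0.00+43.47)/2 × 1 = 21.735
  [1→3]: (43.47+23.39)/2 × 2 = 66.86
  [3→5]: (23.39+9.76)/2 × 2 = 33.15
  [5→9]: (9.76+1.65)/2 × 4 = 22.82
  [9→11]: (1.65+0.68)/2 × 2 = 2.33
  Sum = 146.895 mg/L·h
F = (AUC_ev/D_ev)/(AUC_iv/D_iv) = (146.895/10)/(127/5) = 14.6895/25.4 = 0.5783

F = 0.578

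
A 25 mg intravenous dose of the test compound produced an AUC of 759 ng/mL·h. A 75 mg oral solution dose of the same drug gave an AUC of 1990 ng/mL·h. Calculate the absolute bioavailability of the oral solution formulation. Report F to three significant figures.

F = 0.874

F = (AUC_ev / D_ev) / (AUC_iv / D_iv)
  = (1990/75) / (759/25)
  = 26.5333 / 30.36 = 0.8740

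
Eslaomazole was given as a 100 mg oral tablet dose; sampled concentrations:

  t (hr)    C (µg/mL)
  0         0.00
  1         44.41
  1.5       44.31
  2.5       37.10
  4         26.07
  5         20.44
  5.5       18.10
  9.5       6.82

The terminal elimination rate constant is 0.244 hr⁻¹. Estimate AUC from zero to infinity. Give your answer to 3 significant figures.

AUC = 243 µg/mL·hr

Trapezoidal AUC_0→9.5:
  [0→1]: (0.00+44.41)/2 × 1 = 22.205
  [1→1.5]: (44.41+44.31)/2 × 0.5 = 22.18
  [1.5→2.5]: (44.31+37.10)/2 × 1 = 40.705
  [2.5→4]: (37.10+26.07)/2 × 1.5 = 47.3775
  [4→5]: (26.07+20.44)/2 × 1 = 23.255
  [5→5.5]: (20.44+18.10)/2 × 0.5 = 9.635
  [5.5→9.5]: (18.10+6.82)/2 × 4 = 49.84
  Sum = 215.1975 µg/mL·hr
Extrapolated tail: C_last / k_e = 6.82 / 0.244 = 27.951
AUC_0→∞ = 215.1975 + 27.951 = 243.1485 µg/mL·hr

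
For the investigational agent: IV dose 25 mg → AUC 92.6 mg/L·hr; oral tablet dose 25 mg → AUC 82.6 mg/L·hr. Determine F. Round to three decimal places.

F = 0.892

F = (AUC_ev / D_ev) / (AUC_iv / D_iv)
  = (82.6/25) / (92.6/25)
  = 3.304 / 3.704 = 0.8920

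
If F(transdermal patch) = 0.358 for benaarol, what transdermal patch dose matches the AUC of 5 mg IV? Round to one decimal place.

D_transdermal = 14.0 mg

For equal systemic exposure: F × D_ev = D_iv
D_ev = D_iv / F = 5 / 0.358 = 13.9665 mg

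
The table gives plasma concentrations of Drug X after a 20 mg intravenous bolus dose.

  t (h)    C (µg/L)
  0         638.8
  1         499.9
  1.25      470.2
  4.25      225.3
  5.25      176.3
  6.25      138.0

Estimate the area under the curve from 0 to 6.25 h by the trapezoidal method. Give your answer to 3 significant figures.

Trapezoidal AUC_0→6.25:
  [0→1]: (638.8+499.9)/2 × 1 = 569.35
  [1→1.25]: (499.9+470.2)/2 × 0.25 = 121.2625
  [1.25→4.25]: (470.2+225.3)/2 × 3 = 1043.25
  [4.25→5.25]: (225.3+176.3)/2 × 1 = 200.8
  [5.25→6.25]: (176.3+138.0)/2 × 1 = 157.15
  Sum = 2091.8125 µg/L·h

AUC = 2090 µg/L·h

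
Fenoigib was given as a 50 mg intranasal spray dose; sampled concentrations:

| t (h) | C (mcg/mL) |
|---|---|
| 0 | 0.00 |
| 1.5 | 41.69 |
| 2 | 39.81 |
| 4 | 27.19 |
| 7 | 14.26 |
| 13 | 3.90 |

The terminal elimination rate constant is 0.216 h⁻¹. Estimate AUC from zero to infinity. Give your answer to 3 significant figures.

Trapezoidal AUC_0→13:
  [0→1.5]: (0.00+41.69)/2 × 1.5 = 31.2675
  [1.5→2]: (41.69+39.81)/2 × 0.5 = 20.375
  [2→4]: (39.81+27.19)/2 × 2 = 67.0
  [4→7]: (27.19+14.26)/2 × 3 = 62.175
  [7→13]: (14.26+3.90)/2 × 6 = 54.48
  Sum = 235.2975 mcg/mL·h
Extrapolated tail: C_last / k_e = 3.90 / 0.216 = 18.056
AUC_0→∞ = 235.2975 + 18.056 = 253.3535 mcg/mL·h

AUC = 253 mcg/mL·h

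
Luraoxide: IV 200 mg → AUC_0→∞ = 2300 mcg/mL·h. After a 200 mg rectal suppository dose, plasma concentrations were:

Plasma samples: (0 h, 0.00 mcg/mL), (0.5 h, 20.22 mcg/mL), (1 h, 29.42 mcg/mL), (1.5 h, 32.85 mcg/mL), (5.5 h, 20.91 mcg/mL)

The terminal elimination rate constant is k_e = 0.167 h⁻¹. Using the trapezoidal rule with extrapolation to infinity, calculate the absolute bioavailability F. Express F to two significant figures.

F = 0.12

Trapezoidal AUC_0→5.5 (rectal suppository):
  [0→0.5]: (0.00+20.22)/2 × 0.5 = 5.055
  [0.5→1]: (20.22+29.42)/2 × 0.5 = 12.41
  [1→1.5]: (29.42+32.85)/2 × 0.5 = 15.5675
  [1.5→5.5]: (32.85+20.91)/2 × 4 = 107.52
  Sum = 140.5525 mcg/mL·h
Tail: C_last/k_e = 20.91/0.167 = 125.210
AUC_0→∞ (rectal suppository) = 140.5525 + 125.210 = 265.7625 mcg/mL·h
F = (AUC_ev/D_ev)/(AUC_iv/D_iv) = (265.7625/200)/(2300/200) = 1.3288125/11.5 = 0.1155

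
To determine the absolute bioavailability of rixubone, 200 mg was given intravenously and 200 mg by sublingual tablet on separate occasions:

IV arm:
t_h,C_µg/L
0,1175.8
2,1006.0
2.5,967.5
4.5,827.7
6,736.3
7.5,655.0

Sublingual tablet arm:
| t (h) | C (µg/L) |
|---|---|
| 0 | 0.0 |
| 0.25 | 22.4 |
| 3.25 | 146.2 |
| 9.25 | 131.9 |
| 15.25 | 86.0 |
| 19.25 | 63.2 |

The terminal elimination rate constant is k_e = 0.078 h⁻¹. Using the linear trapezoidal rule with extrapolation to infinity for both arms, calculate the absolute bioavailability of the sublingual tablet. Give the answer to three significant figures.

Trapezoidal AUC_0→7.5 (IV):
  [0→2]: (1175.8+1006.0)/2 × 2 = 2181.8
  [2→2.5]: (1006.0+967.5)/2 × 0.5 = 493.375
  [2.5→4.5]: (967.5+827.7)/2 × 2 = 1795.2
  [4.5→6]: (827.7+736.3)/2 × 1.5 = 1173.0
  [6→7.5]: (736.3+655.0)/2 × 1.5 = 1043.475
  Sum = 6686.85 µg/L·h
IV tail: 655.0/0.078 = 8397.436; AUC_iv,0→∞ = 6686.85 + 8397.436 = 15084.286 µg/L·h
Trapezoidal AUC_0→19.25 (sublingual tablet):
  [0→0.25]: (0.0+22.4)/2 × 0.25 = 2.8
  [0.25→3.25]: (22.4+146.2)/2 × 3 = 252.9
  [3.25→9.25]: (146.2+131.9)/2 × 6 = 834.3
  [9.25→15.25]: (131.9+86.0)/2 × 6 = 653.7
  [15.25→19.25]: (86.0+63.2)/2 × 4 = 298.4
  Sum = 2042.1 µg/L·h
sublingual tablet tail: 63.2/0.078 = 810.256; AUC_ev,0→∞ = 2042.1 + 810.256 = 2852.356 µg/L·h
F = (AUC_ev/D_ev)/(AUC_iv/D_iv) = (2852.356/200)/(15084.286/200) = 14.26178/75.42143 = 0.1891

F = 0.189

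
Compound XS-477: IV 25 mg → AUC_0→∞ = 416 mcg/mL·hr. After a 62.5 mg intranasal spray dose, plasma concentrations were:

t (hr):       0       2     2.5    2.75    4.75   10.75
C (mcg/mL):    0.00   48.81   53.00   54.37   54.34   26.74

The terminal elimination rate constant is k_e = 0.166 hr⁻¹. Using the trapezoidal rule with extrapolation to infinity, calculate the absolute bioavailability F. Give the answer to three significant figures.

F = 0.578

Trapezoidal AUC_0→10.75 (intranasal spray):
  [0→2]: (0.00+48.81)/2 × 2 = 48.81
  [2→2.5]: (48.81+53.00)/2 × 0.5 = 25.4525
  [2.5→2.75]: (53.00+54.37)/2 × 0.25 = 13.42125
  [2.75→4.75]: (54.37+54.34)/2 × 2 = 108.71
  [4.75→10.75]: (54.34+26.74)/2 × 6 = 243.24
  Sum = 439.63375 mcg/mL·hr
Tail: C_last/k_e = 26.74/0.166 = 161.084
AUC_0→∞ (intranasal spray) = 439.63375 + 161.084 = 600.71775 mcg/mL·hr
F = (AUC_ev/D_ev)/(AUC_iv/D_iv) = (600.71775/62.5)/(416/25) = 9.611484/16.64 = 0.5776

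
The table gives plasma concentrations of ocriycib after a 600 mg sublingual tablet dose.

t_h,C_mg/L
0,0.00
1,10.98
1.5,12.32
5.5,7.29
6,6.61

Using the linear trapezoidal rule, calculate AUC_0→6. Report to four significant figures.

Trapezoidal AUC_0→6:
  [0→1]: (0.00+10.98)/2 × 1 = 5.49
  [1→1.5]: (10.98+12.32)/2 × 0.5 = 5.825
  [1.5→5.5]: (12.32+7.29)/2 × 4 = 39.22
  [5.5→6]: (7.29+6.61)/2 × 0.5 = 3.475
  Sum = 54.01 mg/L·h

AUC = 54.01 mg/L·h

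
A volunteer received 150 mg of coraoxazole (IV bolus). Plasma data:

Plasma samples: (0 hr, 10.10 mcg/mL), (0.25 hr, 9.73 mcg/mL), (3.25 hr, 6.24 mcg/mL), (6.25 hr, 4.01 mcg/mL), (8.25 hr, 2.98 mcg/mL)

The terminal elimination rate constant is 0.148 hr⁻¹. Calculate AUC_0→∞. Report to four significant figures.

Trapezoidal AUC_0→8.25:
  [0→0.25]: (10.10+9.73)/2 × 0.25 = 2.47875
  [0.25→3.25]: (9.73+6.24)/2 × 3 = 23.955
  [3.25→6.25]: (6.24+4.01)/2 × 3 = 15.375
  [6.25→8.25]: (4.01+2.98)/2 × 2 = 6.99
  Sum = 48.79875 mcg/mL·hr
Extrapolated tail: C_last / k_e = 2.98 / 0.148 = 20.135
AUC_0→∞ = 48.79875 + 20.135 = 68.93375 mcg/mL·hr

AUC = 68.93 mcg/mL·hr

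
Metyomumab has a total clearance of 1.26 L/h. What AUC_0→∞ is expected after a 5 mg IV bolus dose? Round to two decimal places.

AUC = 3.97 mg/L·h

AUC_0→∞ = Dose_iv / CL
        = 5 / 1.26 = 3.96825 mg/L·h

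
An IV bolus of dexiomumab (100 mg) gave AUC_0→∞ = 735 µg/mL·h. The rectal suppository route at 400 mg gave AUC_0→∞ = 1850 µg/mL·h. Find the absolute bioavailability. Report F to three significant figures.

F = 0.629

F = (AUC_ev / D_ev) / (AUC_iv / D_iv)
  = (1850/400) / (735/100)
  = 4.625 / 7.35 = 0.6293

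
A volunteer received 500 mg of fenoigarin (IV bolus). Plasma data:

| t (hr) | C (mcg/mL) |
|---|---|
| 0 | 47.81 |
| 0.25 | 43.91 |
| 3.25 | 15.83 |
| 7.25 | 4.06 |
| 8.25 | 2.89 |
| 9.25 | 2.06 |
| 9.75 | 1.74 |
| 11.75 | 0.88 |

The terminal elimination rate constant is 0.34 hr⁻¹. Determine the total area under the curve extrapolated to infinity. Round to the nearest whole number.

Trapezoidal AUC_0→11.75:
  [0→0.25]: (47.81+43.91)/2 × 0.25 = 11.465
  [0.25→3.25]: (43.91+15.83)/2 × 3 = 89.61
  [3.25→7.25]: (15.83+4.06)/2 × 4 = 39.78
  [7.25→8.25]: (4.06+2.89)/2 × 1 = 3.475
  [8.25→9.25]: (2.89+2.06)/2 × 1 = 2.475
  [9.25→9.75]: (2.06+1.74)/2 × 0.5 = 0.95
  [9.75→11.75]: (1.74+0.88)/2 × 2 = 2.62
  Sum = 150.375 mcg/mL·hr
Extrapolated tail: C_last / k_e = 0.88 / 0.34 = 2.588
AUC_0→∞ = 150.375 + 2.588 = 152.963 mcg/mL·hr

AUC = 153 mcg/mL·hr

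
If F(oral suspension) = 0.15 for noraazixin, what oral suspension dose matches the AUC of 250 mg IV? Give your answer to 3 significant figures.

D_oral = 1670 mg

For equal systemic exposure: F × D_ev = D_iv
D_ev = D_iv / F = 250 / 0.15 = 1666.67 mg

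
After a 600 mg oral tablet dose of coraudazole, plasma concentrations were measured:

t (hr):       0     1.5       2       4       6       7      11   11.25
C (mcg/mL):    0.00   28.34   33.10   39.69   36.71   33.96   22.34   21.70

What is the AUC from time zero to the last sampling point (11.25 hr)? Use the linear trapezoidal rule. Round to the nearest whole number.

Trapezoidal AUC_0→11.25:
  [0→1.5]: (0.00+28.34)/2 × 1.5 = 21.255
  [1.5→2]: (28.34+33.10)/2 × 0.5 = 15.36
  [2→4]: (33.10+39.69)/2 × 2 = 72.79
  [4→6]: (39.69+36.71)/2 × 2 = 76.4
  [6→7]: (36.71+33.96)/2 × 1 = 35.335
  [7→11]: (33.96+22.34)/2 × 4 = 112.6
  [11→11.25]: (22.34+21.70)/2 × 0.25 = 5.505
  Sum = 339.245 mcg/mL·hr

AUC = 339 mcg/mL·hr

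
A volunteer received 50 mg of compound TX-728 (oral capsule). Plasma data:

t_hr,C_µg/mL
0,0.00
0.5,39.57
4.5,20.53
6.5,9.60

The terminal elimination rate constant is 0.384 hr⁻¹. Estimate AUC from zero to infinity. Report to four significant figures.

Trapezoidal AUC_0→6.5:
  [0→0.5]: (0.00+39.57)/2 × 0.5 = 9.8925
  [0.5→4.5]: (39.57+20.53)/2 × 4 = 120.2
  [4.5→6.5]: (20.53+9.60)/2 × 2 = 30.13
  Sum = 160.2225 µg/mL·hr
Extrapolated tail: C_last / k_e = 9.60 / 0.384 = 25.000
AUC_0→∞ = 160.2225 + 25.000 = 185.2225 µg/mL·hr

AUC = 185.2 µg/mL·hr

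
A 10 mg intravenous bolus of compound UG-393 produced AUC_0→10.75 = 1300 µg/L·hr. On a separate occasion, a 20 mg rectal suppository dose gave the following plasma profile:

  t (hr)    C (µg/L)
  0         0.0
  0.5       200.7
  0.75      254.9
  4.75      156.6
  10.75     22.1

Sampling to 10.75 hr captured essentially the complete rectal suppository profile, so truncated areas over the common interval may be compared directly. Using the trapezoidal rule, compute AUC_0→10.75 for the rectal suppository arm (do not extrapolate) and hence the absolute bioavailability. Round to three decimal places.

F = 0.564

Trapezoidal AUC_0→10.75 (rectal suppository):
  [0→0.5]: (0.0+200.7)/2 × 0.5 = 50.175
  [0.5→0.75]: (200.7+254.9)/2 × 0.25 = 56.95
  [0.75→4.75]: (254.9+156.6)/2 × 4 = 823.0
  [4.75→10.75]: (156.6+22.1)/2 × 6 = 536.1
  Sum = 1466.225 µg/L·hr
F = (AUC_ev/D_ev)/(AUC_iv/D_iv) = (1466.225/20)/(1300/10) = 73.31125/130 = 0.5639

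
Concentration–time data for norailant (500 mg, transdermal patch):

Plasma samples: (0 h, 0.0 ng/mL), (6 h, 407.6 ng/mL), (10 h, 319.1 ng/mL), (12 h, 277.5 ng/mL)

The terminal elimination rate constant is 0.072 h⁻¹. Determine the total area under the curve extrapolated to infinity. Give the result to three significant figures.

AUC = 7130 ng/mL·h

Trapezoidal AUC_0→12:
  [0→6]: (0.0+407.6)/2 × 6 = 1222.8
  [6→10]: (407.6+319.1)/2 × 4 = 1453.4
  [10→12]: (319.1+277.5)/2 × 2 = 596.6
  Sum = 3272.8 ng/mL·h
Extrapolated tail: C_last / k_e = 277.5 / 0.072 = 3854.167
AUC_0→∞ = 3272.8 + 3854.167 = 7126.967 ng/mL·h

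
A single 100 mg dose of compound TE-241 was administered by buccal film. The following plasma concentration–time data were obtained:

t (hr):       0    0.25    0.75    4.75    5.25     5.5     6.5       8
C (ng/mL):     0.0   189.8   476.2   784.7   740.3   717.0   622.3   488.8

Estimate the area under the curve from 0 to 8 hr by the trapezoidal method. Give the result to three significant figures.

AUC = 4780 ng/mL·hr

Trapezoidal AUC_0→8:
  [0→0.25]: (0.0+189.8)/2 × 0.25 = 23.725
  [0.25→0.75]: (189.8+476.2)/2 × 0.5 = 166.5
  [0.75→4.75]: (476.2+784.7)/2 × 4 = 2521.8
  [4.75→5.25]: (784.7+740.3)/2 × 0.5 = 381.25
  [5.25→5.5]: (740.3+717.0)/2 × 0.25 = 182.1625
  [5.5→6.5]: (717.0+622.3)/2 × 1 = 669.65
  [6.5→8]: (622.3+488.8)/2 × 1.5 = 833.325
  Sum = 4778.4125 ng/mL·hr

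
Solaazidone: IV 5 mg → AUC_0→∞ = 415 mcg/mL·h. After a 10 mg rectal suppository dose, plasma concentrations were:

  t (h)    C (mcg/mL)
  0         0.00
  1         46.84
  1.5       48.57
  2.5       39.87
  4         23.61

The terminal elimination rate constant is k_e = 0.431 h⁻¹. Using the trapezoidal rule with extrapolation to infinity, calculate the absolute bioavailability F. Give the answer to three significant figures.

F = 0.234

Trapezoidal AUC_0→4 (rectal suppository):
  [0→1]: (0.00+46.84)/2 × 1 = 23.42
  [1→1.5]: (46.84+48.57)/2 × 0.5 = 23.8525
  [1.5→2.5]: (48.57+39.87)/2 × 1 = 44.22
  [2.5→4]: (39.87+23.61)/2 × 1.5 = 47.61
  Sum = 139.1025 mcg/mL·h
Tail: C_last/k_e = 23.61/0.431 = 54.780
AUC_0→∞ (rectal suppository) = 139.1025 + 54.780 = 193.8825 mcg/mL·h
F = (AUC_ev/D_ev)/(AUC_iv/D_iv) = (193.8825/10)/(415/5) = 19.38825/83 = 0.2336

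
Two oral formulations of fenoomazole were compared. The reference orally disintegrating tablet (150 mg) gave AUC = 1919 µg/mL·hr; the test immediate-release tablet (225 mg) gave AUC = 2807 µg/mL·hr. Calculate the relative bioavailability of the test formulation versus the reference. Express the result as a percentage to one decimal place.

F_rel = (AUC_test/D_test) / (AUC_ref/D_ref)
      = (2807/225) / (1919/150)
      = 12.4756 / 12.7933 = 0.9752 = 97.52%

F_rel = 97.5%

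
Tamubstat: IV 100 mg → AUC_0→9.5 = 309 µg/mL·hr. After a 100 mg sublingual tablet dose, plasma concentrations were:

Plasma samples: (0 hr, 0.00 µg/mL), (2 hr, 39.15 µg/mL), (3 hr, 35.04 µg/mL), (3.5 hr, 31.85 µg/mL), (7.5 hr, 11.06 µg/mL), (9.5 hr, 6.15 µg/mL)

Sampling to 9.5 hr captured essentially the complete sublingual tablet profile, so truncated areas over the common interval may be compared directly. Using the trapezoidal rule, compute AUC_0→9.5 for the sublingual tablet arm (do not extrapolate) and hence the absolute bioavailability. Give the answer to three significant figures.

Trapezoidal AUC_0→9.5 (sublingual tablet):
  [0→2]: (0.00+39.15)/2 × 2 = 39.15
  [2→3]: (39.15+35.04)/2 × 1 = 37.095
  [3→3.5]: (35.04+31.85)/2 × 0.5 = 16.7225
  [3.5→7.5]: (31.85+11.06)/2 × 4 = 85.82
  [7.5→9.5]: (11.06+6.15)/2 × 2 = 17.21
  Sum = 195.9975 µg/mL·hr
F = (AUC_ev/D_ev)/(AUC_iv/D_iv) = (195.9975/100)/(309/100) = 1.959975/3.09 = 0.6343

F = 0.634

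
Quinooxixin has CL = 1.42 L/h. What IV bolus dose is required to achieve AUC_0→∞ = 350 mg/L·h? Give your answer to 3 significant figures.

Dose_iv = CL × AUC_0→∞
     = 1.42 × 350 = 497 mg

Dose = 497 mg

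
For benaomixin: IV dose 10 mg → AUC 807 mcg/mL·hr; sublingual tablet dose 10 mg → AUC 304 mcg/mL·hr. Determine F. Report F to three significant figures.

F = 0.377

F = (AUC_ev / D_ev) / (AUC_iv / D_iv)
  = (304/10) / (807/10)
  = 30.4 / 80.7 = 0.3767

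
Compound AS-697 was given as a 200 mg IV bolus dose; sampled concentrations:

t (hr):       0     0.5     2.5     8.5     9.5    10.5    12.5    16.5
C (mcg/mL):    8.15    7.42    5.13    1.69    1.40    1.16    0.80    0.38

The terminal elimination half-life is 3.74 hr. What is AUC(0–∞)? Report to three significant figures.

Trapezoidal AUC_0→16.5:
  [0→0.5]: (8.15+7.42)/2 × 0.5 = 3.8925
  [0.5→2.5]: (7.42+5.13)/2 × 2 = 12.55
  [2.5→8.5]: (5.13+1.69)/2 × 6 = 20.46
  [8.5→9.5]: (1.69+1.40)/2 × 1 = 1.545
  [9.5→10.5]: (1.40+1.16)/2 × 1 = 1.28
  [10.5→12.5]: (1.16+0.80)/2 × 2 = 1.96
  [12.5→16.5]: (0.80+0.38)/2 × 4 = 2.36
  Sum = 44.0475 mcg/mL·hr
k_e = ln2 / t½ = 0.693147 / 3.74 = 0.1853 hr^-1
Extrapolated tail: C_last / k_e = 0.38 / 0.1853 = 2.051
AUC_0→∞ = 44.0475 + 2.051 = 46.0985 mcg/mL·hr

AUC = 46.1 mcg/mL·hr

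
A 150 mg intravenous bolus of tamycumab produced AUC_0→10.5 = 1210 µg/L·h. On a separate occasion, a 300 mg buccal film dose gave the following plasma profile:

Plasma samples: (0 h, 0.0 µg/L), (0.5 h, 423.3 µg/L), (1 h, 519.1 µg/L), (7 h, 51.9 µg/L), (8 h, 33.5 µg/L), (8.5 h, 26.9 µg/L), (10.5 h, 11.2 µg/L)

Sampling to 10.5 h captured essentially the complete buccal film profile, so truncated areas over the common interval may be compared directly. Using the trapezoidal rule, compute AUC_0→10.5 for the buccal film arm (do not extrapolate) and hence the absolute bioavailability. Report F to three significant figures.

F = 0.889

Trapezoidal AUC_0→10.5 (buccal film):
  [0→0.5]: (0.0+423.3)/2 × 0.5 = 105.825
  [0.5→1]: (423.3+519.1)/2 × 0.5 = 235.6
  [1→7]: (519.1+51.9)/2 × 6 = 1713.0
  [7→8]: (51.9+33.5)/2 × 1 = 42.7
  [8→8.5]: (33.5+26.9)/2 × 0.5 = 15.1
  [8.5→10.5]: (26.9+11.2)/2 × 2 = 38.1
  Sum = 2150.325 µg/L·h
F = (AUC_ev/D_ev)/(AUC_iv/D_iv) = (2150.325/300)/(1210/150) = 7.16775/8.06667 = 0.8886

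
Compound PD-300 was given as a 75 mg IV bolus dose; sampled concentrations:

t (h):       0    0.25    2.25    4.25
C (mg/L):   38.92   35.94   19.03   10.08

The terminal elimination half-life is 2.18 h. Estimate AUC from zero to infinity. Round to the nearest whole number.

Trapezoidal AUC_0→4.25:
  [0→0.25]: (38.92+35.94)/2 × 0.25 = 9.3575
  [0.25→2.25]: (35.94+19.03)/2 × 2 = 54.97
  [2.25→4.25]: (19.03+10.08)/2 × 2 = 29.11
  Sum = 93.4375 mg/L·h
k_e = ln2 / t½ = 0.693147 / 2.18 = 0.3180 h^-1
Extrapolated tail: C_last / k_e = 10.08 / 0.318 = 31.698
AUC_0→∞ = 93.4375 + 31.698 = 125.1355 mg/L·h

AUC = 125 mg/L·h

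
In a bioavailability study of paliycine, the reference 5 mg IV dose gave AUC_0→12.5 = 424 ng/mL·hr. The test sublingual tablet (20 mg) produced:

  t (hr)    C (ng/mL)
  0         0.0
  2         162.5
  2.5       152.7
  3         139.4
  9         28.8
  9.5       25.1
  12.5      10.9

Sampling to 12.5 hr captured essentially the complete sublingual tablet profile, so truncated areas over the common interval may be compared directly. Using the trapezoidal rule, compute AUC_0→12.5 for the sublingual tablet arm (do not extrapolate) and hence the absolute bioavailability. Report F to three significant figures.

F = 0.523

Trapezoidal AUC_0→12.5 (sublingual tablet):
  [0→2]: (0.0+162.5)/2 × 2 = 162.5
  [2→2.5]: (162.5+152.7)/2 × 0.5 = 78.8
  [2.5→3]: (152.7+139.4)/2 × 0.5 = 73.025
  [3→9]: (139.4+28.8)/2 × 6 = 504.6
  [9→9.5]: (28.8+25.1)/2 × 0.5 = 13.475
  [9.5→12.5]: (25.1+10.9)/2 × 3 = 54.0
  Sum = 886.4 ng/mL·hr
F = (AUC_ev/D_ev)/(AUC_iv/D_iv) = (886.4/20)/(424/5) = 44.32/84.8 = 0.5226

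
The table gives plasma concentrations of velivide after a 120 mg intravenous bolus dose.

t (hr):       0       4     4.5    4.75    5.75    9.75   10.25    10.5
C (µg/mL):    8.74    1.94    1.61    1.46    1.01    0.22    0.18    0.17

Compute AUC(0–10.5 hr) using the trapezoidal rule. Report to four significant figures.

AUC = 26.47 µg/mL·hr

Trapezoidal AUC_0→10.5:
  [0→4]: (8.74+1.94)/2 × 4 = 21.36
  [4→4.5]: (1.94+1.61)/2 × 0.5 = 0.8875
  [4.5→4.75]: (1.61+1.46)/2 × 0.25 = 0.38375
  [4.75→5.75]: (1.46+1.01)/2 × 1 = 1.235
  [5.75→9.75]: (1.01+0.22)/2 × 4 = 2.46
  [9.75→10.25]: (0.22+0.18)/2 × 0.5 = 0.1
  [10.25→10.5]: (0.18+0.17)/2 × 0.25 = 0.04375
  Sum = 26.47 µg/mL·hr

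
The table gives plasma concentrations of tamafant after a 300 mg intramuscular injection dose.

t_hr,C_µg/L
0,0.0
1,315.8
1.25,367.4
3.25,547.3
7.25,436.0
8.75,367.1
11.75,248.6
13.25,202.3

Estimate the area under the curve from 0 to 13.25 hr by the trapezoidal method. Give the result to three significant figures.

AUC = 4990 µg/L·hr

Trapezoidal AUC_0→13.25:
  [0→1]: (0.0+315.8)/2 × 1 = 157.9
  [1→1.25]: (315.8+367.4)/2 × 0.25 = 85.4
  [1.25→3.25]: (367.4+547.3)/2 × 2 = 914.7
  [3.25→7.25]: (547.3+436.0)/2 × 4 = 1966.6
  [7.25→8.75]: (436.0+367.1)/2 × 1.5 = 602.325
  [8.75→11.75]: (367.1+248.6)/2 × 3 = 923.55
  [11.75→13.25]: (248.6+202.3)/2 × 1.5 = 338.175
  Sum = 4988.65 µg/L·hr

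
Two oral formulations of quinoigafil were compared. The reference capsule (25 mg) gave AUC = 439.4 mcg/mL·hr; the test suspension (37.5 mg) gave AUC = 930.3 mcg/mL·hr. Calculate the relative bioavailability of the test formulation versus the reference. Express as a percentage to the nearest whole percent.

F_rel = (AUC_test/D_test) / (AUC_ref/D_ref)
      = (930.3/37.5) / (439.4/25)
      = 24.808 / 17.576 = 1.4115 = 141.15%

F_rel = 141%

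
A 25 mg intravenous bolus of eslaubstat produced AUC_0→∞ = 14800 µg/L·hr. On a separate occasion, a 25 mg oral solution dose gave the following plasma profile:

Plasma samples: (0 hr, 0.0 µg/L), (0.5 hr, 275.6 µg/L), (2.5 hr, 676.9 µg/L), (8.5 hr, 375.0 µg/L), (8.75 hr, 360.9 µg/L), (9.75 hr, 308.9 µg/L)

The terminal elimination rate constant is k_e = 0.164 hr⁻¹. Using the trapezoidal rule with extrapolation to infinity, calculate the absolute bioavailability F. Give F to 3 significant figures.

Trapezoidal AUC_0→9.75 (oral solution):
  [0→0.5]: (0.0+275.6)/2 × 0.5 = 68.9
  [0.5→2.5]: (275.6+676.9)/2 × 2 = 952.5
  [2.5→8.5]: (676.9+375.0)/2 × 6 = 3155.7
  [8.5→8.75]: (375.0+360.9)/2 × 0.25 = 91.9875
  [8.75→9.75]: (360.9+308.9)/2 × 1 = 334.9
  Sum = 4603.9875 µg/L·hr
Tail: C_last/k_e = 308.9/0.164 = 1883.537
AUC_0→∞ (oral solution) = 4603.9875 + 1883.537 = 6487.5245 µg/L·hr
F = (AUC_ev/D_ev)/(AUC_iv/D_iv) = (6487.5245/25)/(14800/25) = 259.50098/592 = 0.4383

F = 0.438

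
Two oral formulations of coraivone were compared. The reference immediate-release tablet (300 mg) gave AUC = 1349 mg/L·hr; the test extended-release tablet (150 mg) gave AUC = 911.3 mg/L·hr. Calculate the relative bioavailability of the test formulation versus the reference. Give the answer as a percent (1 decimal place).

F_rel = 135.1%

F_rel = (AUC_test/D_test) / (AUC_ref/D_ref)
      = (911.3/150) / (1349/300)
      = 6.07533 / 4.49667 = 1.3511 = 135.11%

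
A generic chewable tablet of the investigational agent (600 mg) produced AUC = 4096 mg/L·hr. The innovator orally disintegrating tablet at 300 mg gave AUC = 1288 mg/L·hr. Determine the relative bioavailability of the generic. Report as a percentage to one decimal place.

F_rel = (AUC_test/D_test) / (AUC_ref/D_ref)
      = (4096/600) / (1288/300)
      = 6.82667 / 4.29333 = 1.5901 = 159.01%

F_rel = 159.0%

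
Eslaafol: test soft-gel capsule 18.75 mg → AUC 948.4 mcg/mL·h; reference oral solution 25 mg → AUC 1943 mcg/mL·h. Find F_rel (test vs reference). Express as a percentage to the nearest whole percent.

F_rel = (AUC_test/D_test) / (AUC_ref/D_ref)
      = (948.4/18.75) / (1943/25)
      = 50.5813 / 77.72 = 0.6508 = 65.08%

F_rel = 65%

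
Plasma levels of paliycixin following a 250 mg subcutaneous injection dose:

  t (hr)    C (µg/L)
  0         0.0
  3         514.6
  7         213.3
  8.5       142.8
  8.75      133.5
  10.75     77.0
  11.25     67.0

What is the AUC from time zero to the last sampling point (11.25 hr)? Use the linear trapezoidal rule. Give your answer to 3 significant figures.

Trapezoidal AUC_0→11.25:
  [0→3]: (0.0+514.6)/2 × 3 = 771.9
  [3→7]: (514.6+213.3)/2 × 4 = 1455.8
  [7→8.5]: (213.3+142.8)/2 × 1.5 = 267.075
  [8.5→8.75]: (142.8+133.5)/2 × 0.25 = 34.5375
  [8.75→10.75]: (133.5+77.0)/2 × 2 = 210.5
  [10.75→11.25]: (77.0+67.0)/2 × 0.5 = 36.0
  Sum = 2775.8125 µg/L·hr

AUC = 2780 µg/L·hr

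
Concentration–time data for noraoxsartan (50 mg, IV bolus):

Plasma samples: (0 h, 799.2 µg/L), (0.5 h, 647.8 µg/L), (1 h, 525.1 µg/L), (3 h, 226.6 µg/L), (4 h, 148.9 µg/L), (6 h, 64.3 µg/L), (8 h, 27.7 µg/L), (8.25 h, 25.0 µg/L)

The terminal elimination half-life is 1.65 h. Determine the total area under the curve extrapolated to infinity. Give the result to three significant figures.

AUC = 1970 µg/L·h

Trapezoidal AUC_0→8.25:
  [0→0.5]: (799.2+647.8)/2 × 0.5 = 361.75
  [0.5→1]: (647.8+525.1)/2 × 0.5 = 293.225
  [1→3]: (525.1+226.6)/2 × 2 = 751.7
  [3→4]: (226.6+148.9)/2 × 1 = 187.75
  [4→6]: (148.9+64.3)/2 × 2 = 213.2
  [6→8]: (64.3+27.7)/2 × 2 = 92.0
  [8→8.25]: (27.7+25.0)/2 × 0.25 = 6.5875
  Sum = 1906.2125 µg/L·h
k_e = ln2 / t½ = 0.693147 / 1.65 = 0.4201 h^-1
Extrapolated tail: C_last / k_e = 25.0 / 0.4201 = 59.510
AUC_0→∞ = 1906.2125 + 59.510 = 1965.7225 µg/L·h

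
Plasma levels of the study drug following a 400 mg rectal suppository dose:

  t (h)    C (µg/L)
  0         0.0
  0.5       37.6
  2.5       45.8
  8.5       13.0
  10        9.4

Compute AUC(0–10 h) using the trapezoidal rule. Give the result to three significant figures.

Trapezoidal AUC_0→10:
  [0→0.5]: (0.0+37.6)/2 × 0.5 = 9.4
  [0.5→2.5]: (37.6+45.8)/2 × 2 = 83.4
  [2.5→8.5]: (45.8+13.0)/2 × 6 = 176.4
  [8.5→10]: (13.0+9.4)/2 × 1.5 = 16.8
  Sum = 286.0 µg/L·h

AUC = 286 µg/L·h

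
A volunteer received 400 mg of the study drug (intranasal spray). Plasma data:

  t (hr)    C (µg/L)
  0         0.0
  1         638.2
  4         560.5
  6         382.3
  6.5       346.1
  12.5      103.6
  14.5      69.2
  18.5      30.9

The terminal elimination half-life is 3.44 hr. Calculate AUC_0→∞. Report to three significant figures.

AUC = 5120 µg/L·hr

Trapezoidal AUC_0→18.5:
  [0→1]: (0.0+638.2)/2 × 1 = 319.1
  [1→4]: (638.2+560.5)/2 × 3 = 1798.05
  [4→6]: (560.5+382.3)/2 × 2 = 942.8
  [6→6.5]: (382.3+346.1)/2 × 0.5 = 182.1
  [6.5→12.5]: (346.1+103.6)/2 × 6 = 1349.1
  [12.5→14.5]: (103.6+69.2)/2 × 2 = 172.8
  [14.5→18.5]: (69.2+30.9)/2 × 4 = 200.2
  Sum = 4964.15 µg/L·hr
k_e = ln2 / t½ = 0.693147 / 3.44 = 0.2015 hr^-1
Extrapolated tail: C_last / k_e = 30.9 / 0.2015 = 153.350
AUC_0→∞ = 4964.15 + 153.350 = 5117.5 µg/L·hr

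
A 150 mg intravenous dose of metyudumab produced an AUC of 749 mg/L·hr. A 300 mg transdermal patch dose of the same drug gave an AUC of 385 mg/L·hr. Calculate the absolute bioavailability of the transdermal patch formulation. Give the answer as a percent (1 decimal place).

F = 25.7%

F = (AUC_ev / D_ev) / (AUC_iv / D_iv)
  = (385/300) / (749/150)
  = 1.28333 / 4.99333 = 0.2570
  = 25.70%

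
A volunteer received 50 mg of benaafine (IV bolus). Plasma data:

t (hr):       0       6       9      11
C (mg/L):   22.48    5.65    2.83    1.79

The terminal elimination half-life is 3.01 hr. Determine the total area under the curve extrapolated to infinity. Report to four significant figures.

AUC = 109.5 mg/L·hr

Trapezoidal AUC_0→11:
  [0→6]: (22.48+5.65)/2 × 6 = 84.39
  [6→9]: (5.65+2.83)/2 × 3 = 12.72
  [9→11]: (2.83+1.79)/2 × 2 = 4.62
  Sum = 101.73 mg/L·hr
k_e = ln2 / t½ = 0.693147 / 3.01 = 0.2303 hr^-1
Extrapolated tail: C_last / k_e = 1.79 / 0.2303 = 7.772
AUC_0→∞ = 101.73 + 7.772 = 109.502 mg/L·hr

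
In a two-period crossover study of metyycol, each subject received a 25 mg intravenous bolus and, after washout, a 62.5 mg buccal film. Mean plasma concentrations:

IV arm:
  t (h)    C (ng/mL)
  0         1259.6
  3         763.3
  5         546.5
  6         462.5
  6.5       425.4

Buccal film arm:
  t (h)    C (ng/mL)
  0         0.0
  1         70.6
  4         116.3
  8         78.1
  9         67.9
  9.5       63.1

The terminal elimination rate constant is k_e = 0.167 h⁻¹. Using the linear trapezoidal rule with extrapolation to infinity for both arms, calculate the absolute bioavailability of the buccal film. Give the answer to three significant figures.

F = 0.0624

Trapezoidal AUC_0→6.5 (IV):
  [0→3]: (1259.6+763.3)/2 × 3 = 3034.35
  [3→5]: (763.3+546.5)/2 × 2 = 1309.8
  [5→6]: (546.5+462.5)/2 × 1 = 504.5
  [6→6.5]: (462.5+425.4)/2 × 0.5 = 221.975
  Sum = 5070.625 ng/mL·h
IV tail: 425.4/0.167 = 2547.305; AUC_iv,0→∞ = 5070.625 + 2547.305 = 7617.93 ng/mL·h
Trapezoidal AUC_0→9.5 (buccal film):
  [0→1]: (0.0+70.6)/2 × 1 = 35.3
  [1→4]: (70.6+116.3)/2 × 3 = 280.35
  [4→8]: (116.3+78.1)/2 × 4 = 388.8
  [8→9]: (78.1+67.9)/2 × 1 = 73.0
  [9→9.5]: (67.9+63.1)/2 × 0.5 = 32.75
  Sum = 810.2 ng/mL·h
buccal film tail: 63.1/0.167 = 377.844; AUC_ev,0→∞ = 810.2 + 377.844 = 1188.044 ng/mL·h
F = (AUC_ev/D_ev)/(AUC_iv/D_iv) = (1188.044/62.5)/(7617.93/25) = 19.008704/304.7172 = 0.0624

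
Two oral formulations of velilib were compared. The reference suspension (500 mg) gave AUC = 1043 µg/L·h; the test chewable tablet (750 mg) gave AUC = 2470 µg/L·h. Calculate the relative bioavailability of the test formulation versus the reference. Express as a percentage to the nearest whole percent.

F_rel = 158%

F_rel = (AUC_test/D_test) / (AUC_ref/D_ref)
      = (2470/750) / (1043/500)
      = 3.29333 / 2.086 = 1.5788 = 157.88%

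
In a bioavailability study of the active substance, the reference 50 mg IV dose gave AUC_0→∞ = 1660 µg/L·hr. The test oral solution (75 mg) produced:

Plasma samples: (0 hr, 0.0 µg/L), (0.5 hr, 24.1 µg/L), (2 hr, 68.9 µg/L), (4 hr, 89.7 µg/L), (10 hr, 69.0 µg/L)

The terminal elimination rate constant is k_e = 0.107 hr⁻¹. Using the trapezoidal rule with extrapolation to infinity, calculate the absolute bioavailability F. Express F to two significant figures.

F = 0.54

Trapezoidal AUC_0→10 (oral solution):
  [0→0.5]: (0.0+24.1)/2 × 0.5 = 6.025
  [0.5→2]: (24.1+68.9)/2 × 1.5 = 69.75
  [2→4]: (68.9+89.7)/2 × 2 = 158.6
  [4→10]: (89.7+69.0)/2 × 6 = 476.1
  Sum = 710.475 µg/L·hr
Tail: C_last/k_e = 69.0/0.107 = 644.860
AUC_0→∞ (oral solution) = 710.475 + 644.860 = 1355.335 µg/L·hr
F = (AUC_ev/D_ev)/(AUC_iv/D_iv) = (1355.335/75)/(1660/50) = 18.0711/33.2 = 0.5443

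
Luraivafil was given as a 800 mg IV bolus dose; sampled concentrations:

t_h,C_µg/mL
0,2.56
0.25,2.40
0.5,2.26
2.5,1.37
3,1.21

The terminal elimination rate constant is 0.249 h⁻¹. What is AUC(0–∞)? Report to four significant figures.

Trapezoidal AUC_0→3:
  [0→0.25]: (2.56+2.40)/2 × 0.25 = 0.62
  [0.25→0.5]: (2.40+2.26)/2 × 0.25 = 0.5825
  [0.5→2.5]: (2.26+1.37)/2 × 2 = 3.63
  [2.5→3]: (1.37+1.21)/2 × 0.5 = 0.645
  Sum = 5.4775 µg/mL·h
Extrapolated tail: C_last / k_e = 1.21 / 0.249 = 4.859
AUC_0→∞ = 5.4775 + 4.859 = 10.3365 µg/mL·h

AUC = 10.34 µg/mL·h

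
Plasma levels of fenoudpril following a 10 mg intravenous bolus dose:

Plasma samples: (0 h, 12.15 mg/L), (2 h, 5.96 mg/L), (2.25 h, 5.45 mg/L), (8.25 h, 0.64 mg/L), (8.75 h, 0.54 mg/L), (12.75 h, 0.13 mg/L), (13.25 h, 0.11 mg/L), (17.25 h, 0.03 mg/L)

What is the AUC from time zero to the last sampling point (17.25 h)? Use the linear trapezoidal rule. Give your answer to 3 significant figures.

AUC = 39.8 mg/L·h

Trapezoidal AUC_0→17.25:
  [0→2]: (12.15+5.96)/2 × 2 = 18.11
  [2→2.25]: (5.96+5.45)/2 × 0.25 = 1.42625
  [2.25→8.25]: (5.45+0.64)/2 × 6 = 18.27
  [8.25→8.75]: (0.64+0.54)/2 × 0.5 = 0.295
  [8.75→12.75]: (0.54+0.13)/2 × 4 = 1.34
  [12.75→13.25]: (0.13+0.11)/2 × 0.5 = 0.06
  [13.25→17.25]: (0.11+0.03)/2 × 4 = 0.28
  Sum = 39.78125 mg/L·h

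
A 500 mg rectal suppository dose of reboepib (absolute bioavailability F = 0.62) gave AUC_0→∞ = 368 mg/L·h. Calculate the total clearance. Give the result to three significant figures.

CL = F × Dose / AUC_0→∞
   = 0.62 × 500 / 368 = 0.842391 L/h

CL = 0.842 L/h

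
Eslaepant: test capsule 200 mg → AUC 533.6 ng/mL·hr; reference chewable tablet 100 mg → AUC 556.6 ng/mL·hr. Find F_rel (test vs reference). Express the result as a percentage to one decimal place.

F_rel = (AUC_test/D_test) / (AUC_ref/D_ref)
      = (533.6/200) / (556.6/100)
      = 2.668 / 5.566 = 0.4793 = 47.93%

F_rel = 47.9%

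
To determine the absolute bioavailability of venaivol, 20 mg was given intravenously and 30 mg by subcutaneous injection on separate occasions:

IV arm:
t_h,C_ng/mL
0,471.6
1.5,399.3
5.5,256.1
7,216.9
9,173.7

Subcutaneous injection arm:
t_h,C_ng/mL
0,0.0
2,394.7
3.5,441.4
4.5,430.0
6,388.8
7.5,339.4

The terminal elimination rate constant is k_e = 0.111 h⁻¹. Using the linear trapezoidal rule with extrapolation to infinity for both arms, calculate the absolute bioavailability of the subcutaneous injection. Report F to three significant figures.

F = 0.885

Trapezoidal AUC_0→9 (IV):
  [0→1.5]: (471.6+399.3)/2 × 1.5 = 653.175
  [1.5→5.5]: (399.3+256.1)/2 × 4 = 1310.8
  [5.5→7]: (256.1+216.9)/2 × 1.5 = 354.75
  [7→9]: (216.9+173.7)/2 × 2 = 390.6
  Sum = 2709.325 ng/mL·h
IV tail: 173.7/0.111 = 1564.865; AUC_iv,0→∞ = 2709.325 + 1564.865 = 4274.19 ng/mL·h
Trapezoidal AUC_0→7.5 (subcutaneous injection):
  [0→2]: (0.0+394.7)/2 × 2 = 394.7
  [2→3.5]: (394.7+441.4)/2 × 1.5 = 627.075
  [3.5→4.5]: (441.4+430.0)/2 × 1 = 435.7
  [4.5→6]: (430.0+388.8)/2 × 1.5 = 614.1
  [6→7.5]: (388.8+339.4)/2 × 1.5 = 546.15
  Sum = 2617.725 ng/mL·h
subcutaneous injection tail: 339.4/0.111 = 3057.658; AUC_ev,0→∞ = 2617.725 + 3057.658 = 5675.383 ng/mL·h
F = (AUC_ev/D_ev)/(AUC_iv/D_iv) = (5675.383/30)/(4274.19/20) = 189.179/213.7095 = 0.8852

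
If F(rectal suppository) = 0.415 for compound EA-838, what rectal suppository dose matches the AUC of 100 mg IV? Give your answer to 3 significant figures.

D_rectal = 241 mg

For equal systemic exposure: F × D_ev = D_iv
D_ev = D_iv / F = 100 / 0.415 = 240.964 mg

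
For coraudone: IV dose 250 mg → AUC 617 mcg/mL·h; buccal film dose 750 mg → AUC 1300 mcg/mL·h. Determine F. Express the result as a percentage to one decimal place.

F = 70.2%

F = (AUC_ev / D_ev) / (AUC_iv / D_iv)
  = (1300/750) / (617/250)
  = 1.73333 / 2.468 = 0.7023
  = 70.23%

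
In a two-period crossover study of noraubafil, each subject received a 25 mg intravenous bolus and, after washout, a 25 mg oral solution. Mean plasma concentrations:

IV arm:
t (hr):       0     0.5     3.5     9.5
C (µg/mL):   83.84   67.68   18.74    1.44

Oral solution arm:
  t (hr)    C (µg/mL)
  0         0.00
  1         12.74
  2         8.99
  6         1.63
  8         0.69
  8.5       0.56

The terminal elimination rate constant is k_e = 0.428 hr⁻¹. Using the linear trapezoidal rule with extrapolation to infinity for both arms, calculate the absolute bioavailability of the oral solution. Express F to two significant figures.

Trapezoidal AUC_0→9.5 (IV):
  [0→0.5]: (83.84+67.68)/2 × 0.5 = 37.88
  [0.5→3.5]: (67.68+18.74)/2 × 3 = 129.63
  [3.5→9.5]: (18.74+1.44)/2 × 6 = 60.54
  Sum = 228.05 µg/mL·hr
IV tail: 1.44/0.428 = 3.364; AUC_iv,0→∞ = 228.05 + 3.364 = 231.414 µg/mL·hr
Trapezoidal AUC_0→8.5 (oral solution):
  [0→1]: (0.00+12.74)/2 × 1 = 6.37
  [1→2]: (12.74+8.99)/2 × 1 = 10.865
  [2→6]: (8.99+1.63)/2 × 4 = 21.24
  [6→8]: (1.63+0.69)/2 × 2 = 2.32
  [8→8.5]: (0.69+0.56)/2 × 0.5 = 0.3125
  Sum = 41.1075 µg/mL·hr
oral solution tail: 0.56/0.428 = 1.308; AUC_ev,0→∞ = 41.1075 + 1.308 = 42.4155 µg/mL·hr
F = (AUC_ev/D_ev)/(AUC_iv/D_iv) = (42.4155/25)/(231.414/25) = 1.69662/9.25656 = 0.1833

F = 0.18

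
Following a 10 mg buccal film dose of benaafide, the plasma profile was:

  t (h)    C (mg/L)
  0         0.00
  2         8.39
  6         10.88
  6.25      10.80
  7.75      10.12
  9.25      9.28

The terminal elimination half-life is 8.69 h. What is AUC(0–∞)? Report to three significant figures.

AUC = 196 mg/L·h

Trapezoidal AUC_0→9.25:
  [0→2]: (0.00+8.39)/2 × 2 = 8.39
  [2→6]: (8.39+10.88)/2 × 4 = 38.54
  [6→6.25]: (10.88+10.80)/2 × 0.25 = 2.71
  [6.25→7.75]: (10.80+10.12)/2 × 1.5 = 15.69
  [7.75→9.25]: (10.12+9.28)/2 × 1.5 = 14.55
  Sum = 79.88 mg/L·h
k_e = ln2 / t½ = 0.693147 / 8.69 = 0.0798 h^-1
Extrapolated tail: C_last / k_e = 9.28 / 0.0798 = 116.291
AUC_0→∞ = 79.88 + 116.291 = 196.171 mg/L·h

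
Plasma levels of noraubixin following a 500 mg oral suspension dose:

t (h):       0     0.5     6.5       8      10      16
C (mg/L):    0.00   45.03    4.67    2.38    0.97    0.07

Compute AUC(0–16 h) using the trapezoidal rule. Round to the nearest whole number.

AUC = 172 mg/L·h

Trapezoidal AUC_0→16:
  [0→0.5]: (0.00+45.03)/2 × 0.5 = 11.2575
  [0.5→6.5]: (45.03+4.67)/2 × 6 = 149.1
  [6.5→8]: (4.67+2.38)/2 × 1.5 = 5.2875
  [8→10]: (2.38+0.97)/2 × 2 = 3.35
  [10→16]: (0.97+0.07)/2 × 6 = 3.12
  Sum = 172.115 mg/L·h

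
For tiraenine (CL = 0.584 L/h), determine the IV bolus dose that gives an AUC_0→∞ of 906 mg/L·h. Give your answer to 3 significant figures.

Dose = 529 mg

Dose_iv = CL × AUC_0→∞
     = 0.584 × 906 = 529.104 mg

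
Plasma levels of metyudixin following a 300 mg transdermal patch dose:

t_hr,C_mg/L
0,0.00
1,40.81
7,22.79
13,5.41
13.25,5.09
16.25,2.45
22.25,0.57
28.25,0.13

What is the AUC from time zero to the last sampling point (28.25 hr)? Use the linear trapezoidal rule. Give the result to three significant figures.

Trapezoidal AUC_0→28.25:
  [0→1]: (0.00+40.81)/2 × 1 = 20.405
  [1→7]: (40.81+22.79)/2 × 6 = 190.8
  [7→13]: (22.79+5.41)/2 × 6 = 84.6
  [13→13.25]: (5.41+5.09)/2 × 0.25 = 1.3125
  [13.25→16.25]: (5.09+2.45)/2 × 3 = 11.31
  [16.25→22.25]: (2.45+0.57)/2 × 6 = 9.06
  [22.25→28.25]: (0.57+0.13)/2 × 6 = 2.1
  Sum = 319.5875 mg/L·hr

AUC = 320 mg/L·hr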